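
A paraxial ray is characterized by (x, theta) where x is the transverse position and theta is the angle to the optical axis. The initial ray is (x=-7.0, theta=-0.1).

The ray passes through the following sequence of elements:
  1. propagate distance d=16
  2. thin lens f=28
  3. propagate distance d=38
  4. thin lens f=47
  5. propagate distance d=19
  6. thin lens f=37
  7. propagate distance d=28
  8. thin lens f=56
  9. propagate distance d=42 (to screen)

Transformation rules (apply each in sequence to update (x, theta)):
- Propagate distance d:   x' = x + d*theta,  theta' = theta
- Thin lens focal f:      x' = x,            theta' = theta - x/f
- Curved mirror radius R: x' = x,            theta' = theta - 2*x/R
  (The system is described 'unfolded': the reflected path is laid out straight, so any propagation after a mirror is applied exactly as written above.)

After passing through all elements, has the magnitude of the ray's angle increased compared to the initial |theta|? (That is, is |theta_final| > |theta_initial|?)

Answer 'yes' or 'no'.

Answer: no

Derivation:
Initial: x=-7.0000 theta=-0.1000
After 1 (propagate distance d=16): x=-8.6000 theta=-0.1000
After 2 (thin lens f=28): x=-8.6000 theta=29/140 (≈0.2071)
After 3 (propagate distance d=38): x=-51/70 (≈-0.7286) theta=29/140 (≈0.2071)
After 4 (thin lens f=47): x=-51/70 (≈-0.7286) theta=293/1316 (≈0.2226)
After 5 (propagate distance d=19): x=23041/6580 (≈3.5017) theta=293/1316 (≈0.2226)
After 6 (thin lens f=37): x=23041/6580 (≈3.5017) theta=1113/8695 (≈0.1280)
After 7 (propagate distance d=28): x=1725109/243460 (≈7.0858) theta=1113/8695 (≈0.1280)
After 8 (thin lens f=56): x=1725109/243460 (≈7.0858) theta=4015/2726752 (≈0.0015)
After 9 (propagate distance d=42 (to screen)): x=6960661/973840 (≈7.1476) theta=4015/2726752 (≈0.0015)
|theta_initial|=0.1000 |theta_final|=4015/2726752 (≈0.0015) -> not increased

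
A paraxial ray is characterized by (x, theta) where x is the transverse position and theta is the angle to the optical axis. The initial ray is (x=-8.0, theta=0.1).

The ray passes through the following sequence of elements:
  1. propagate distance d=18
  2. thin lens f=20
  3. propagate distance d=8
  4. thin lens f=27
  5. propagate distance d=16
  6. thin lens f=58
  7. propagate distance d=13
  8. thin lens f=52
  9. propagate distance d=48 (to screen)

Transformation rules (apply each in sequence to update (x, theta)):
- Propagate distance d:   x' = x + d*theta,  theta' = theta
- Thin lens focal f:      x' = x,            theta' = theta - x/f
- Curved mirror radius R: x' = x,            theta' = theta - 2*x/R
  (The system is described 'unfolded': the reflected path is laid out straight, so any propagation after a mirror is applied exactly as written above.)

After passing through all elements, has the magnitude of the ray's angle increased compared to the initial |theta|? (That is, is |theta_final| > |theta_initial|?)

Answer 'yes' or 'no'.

Initial: x=-8.0000 theta=0.1000
After 1 (propagate distance d=18): x=-6.2000 theta=0.1000
After 2 (thin lens f=20): x=-6.2000 theta=0.4100
After 3 (propagate distance d=8): x=-2.9200 theta=0.4100
After 4 (thin lens f=27): x=-2.9200 theta=1399/2700 (≈0.5181)
After 5 (propagate distance d=16): x=145/27 (≈5.3704) theta=1399/2700 (≈0.5181)
After 6 (thin lens f=58): x=145/27 (≈5.3704) theta=383/900 (≈0.4256)
After 7 (propagate distance d=13): x=29437/2700 (≈10.9026) theta=383/900 (≈0.4256)
After 8 (thin lens f=52): x=29437/2700 (≈10.9026) theta=30311/140400 (≈0.2159)
After 9 (propagate distance d=48 (to screen)): x=746413/35100 (≈21.2653) theta=30311/140400 (≈0.2159)
|theta_initial|=0.1000 |theta_final|=30311/140400 (≈0.2159) -> increased

Answer: yes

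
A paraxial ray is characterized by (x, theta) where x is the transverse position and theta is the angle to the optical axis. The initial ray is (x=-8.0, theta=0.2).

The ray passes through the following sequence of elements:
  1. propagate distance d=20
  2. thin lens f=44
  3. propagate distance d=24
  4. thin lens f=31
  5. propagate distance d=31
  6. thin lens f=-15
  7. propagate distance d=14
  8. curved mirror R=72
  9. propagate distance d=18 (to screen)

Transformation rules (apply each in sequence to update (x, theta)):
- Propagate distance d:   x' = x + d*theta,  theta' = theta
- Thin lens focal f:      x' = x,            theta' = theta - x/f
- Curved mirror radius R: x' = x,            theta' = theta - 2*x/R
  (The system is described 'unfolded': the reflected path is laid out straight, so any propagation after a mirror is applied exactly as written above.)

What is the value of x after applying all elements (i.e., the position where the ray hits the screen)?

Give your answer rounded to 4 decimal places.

Answer: 24.4074

Derivation:
Initial: x=-8.0000 theta=0.2000
After 1 (propagate distance d=20): x=-4.0000 theta=0.2000
After 2 (thin lens f=44): x=-4.0000 theta=16/55 (≈0.2909)
After 3 (propagate distance d=24): x=164/55 (≈2.9818) theta=16/55 (≈0.2909)
After 4 (thin lens f=31): x=164/55 (≈2.9818) theta=332/1705 (≈0.1947)
After 5 (propagate distance d=31): x=496/55 (≈9.0182) theta=332/1705 (≈0.1947)
After 6 (thin lens f=-15): x=496/55 (≈9.0182) theta=20356/25575 (≈0.7959)
After 7 (propagate distance d=14): x=515624/25575 (≈20.1613) theta=20356/25575 (≈0.7959)
After 8 (curved mirror R=72): x=515624/25575 (≈20.1613) theta=54298/230175 (≈0.2359)
After 9 (propagate distance d=18 (to screen)): x=124844/5115 (≈24.4074) theta=54298/230175 (≈0.2359)
Rounded to 4 decimal places: x = 24.4074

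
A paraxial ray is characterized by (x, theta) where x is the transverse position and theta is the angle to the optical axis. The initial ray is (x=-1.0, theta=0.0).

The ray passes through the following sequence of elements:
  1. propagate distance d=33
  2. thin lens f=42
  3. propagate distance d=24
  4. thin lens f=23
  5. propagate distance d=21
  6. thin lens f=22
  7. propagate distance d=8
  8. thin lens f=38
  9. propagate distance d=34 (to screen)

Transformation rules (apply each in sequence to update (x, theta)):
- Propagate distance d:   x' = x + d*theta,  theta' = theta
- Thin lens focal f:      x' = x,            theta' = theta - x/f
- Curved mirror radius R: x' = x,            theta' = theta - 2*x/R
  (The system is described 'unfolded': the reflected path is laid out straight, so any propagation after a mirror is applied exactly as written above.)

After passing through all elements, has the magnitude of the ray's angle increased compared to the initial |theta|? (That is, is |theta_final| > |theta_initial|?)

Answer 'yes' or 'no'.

Initial: x=-1.0000 theta=0.0000
After 1 (propagate distance d=33): x=-1.0000 theta=0.0000
After 2 (thin lens f=42): x=-1.0000 theta=1/42 (≈0.0238)
After 3 (propagate distance d=24): x=-3/7 (≈-0.4286) theta=1/42 (≈0.0238)
After 4 (thin lens f=23): x=-3/7 (≈-0.4286) theta=41/966 (≈0.0424)
After 5 (propagate distance d=21): x=149/322 (≈0.4627) theta=41/966 (≈0.0424)
After 6 (thin lens f=22): x=149/322 (≈0.4627) theta=65/3036 (≈0.0214)
After 7 (propagate distance d=8): x=6737/10626 (≈0.6340) theta=65/3036 (≈0.0214)
After 8 (thin lens f=38): x=6737/10626 (≈0.6340) theta=159/33649 (≈0.0047)
After 9 (propagate distance d=34 (to screen)): x=160439/201894 (≈0.7947) theta=159/33649 (≈0.0047)
|theta_initial|=0.0000 |theta_final|=159/33649 (≈0.0047) -> increased

Answer: yes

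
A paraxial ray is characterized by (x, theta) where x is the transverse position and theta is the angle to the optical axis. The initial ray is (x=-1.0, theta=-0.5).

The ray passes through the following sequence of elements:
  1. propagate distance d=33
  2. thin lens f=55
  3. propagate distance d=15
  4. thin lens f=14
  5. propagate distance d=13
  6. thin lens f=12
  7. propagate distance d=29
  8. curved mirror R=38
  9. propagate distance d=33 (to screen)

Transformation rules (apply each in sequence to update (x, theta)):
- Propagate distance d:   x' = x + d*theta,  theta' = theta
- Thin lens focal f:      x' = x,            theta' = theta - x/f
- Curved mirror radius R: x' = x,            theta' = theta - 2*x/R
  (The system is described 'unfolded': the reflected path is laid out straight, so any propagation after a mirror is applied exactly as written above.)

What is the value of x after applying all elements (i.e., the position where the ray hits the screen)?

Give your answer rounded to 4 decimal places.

Answer: 21.1883

Derivation:
Initial: x=-1.0000 theta=-0.5000
After 1 (propagate distance d=33): x=-17.5000 theta=-0.5000
After 2 (thin lens f=55): x=-17.5000 theta=-2/11 (≈-0.1818)
After 3 (propagate distance d=15): x=-445/22 (≈-20.2273) theta=-2/11 (≈-0.1818)
After 4 (thin lens f=14): x=-445/22 (≈-20.2273) theta=389/308 (≈1.2630)
After 5 (propagate distance d=13): x=-1173/308 (≈-3.8084) theta=389/308 (≈1.2630)
After 6 (thin lens f=12): x=-1173/308 (≈-3.8084) theta=177/112 (≈1.5804)
After 7 (propagate distance d=29): x=51771/1232 (≈42.0219) theta=177/112 (≈1.5804)
After 8 (curved mirror R=38): x=51771/1232 (≈42.0219) theta=-7389/11704 (≈-0.6313)
After 9 (propagate distance d=33 (to screen)): x=495975/23408 (≈21.1883) theta=-7389/11704 (≈-0.6313)
Rounded to 4 decimal places: x = 21.1883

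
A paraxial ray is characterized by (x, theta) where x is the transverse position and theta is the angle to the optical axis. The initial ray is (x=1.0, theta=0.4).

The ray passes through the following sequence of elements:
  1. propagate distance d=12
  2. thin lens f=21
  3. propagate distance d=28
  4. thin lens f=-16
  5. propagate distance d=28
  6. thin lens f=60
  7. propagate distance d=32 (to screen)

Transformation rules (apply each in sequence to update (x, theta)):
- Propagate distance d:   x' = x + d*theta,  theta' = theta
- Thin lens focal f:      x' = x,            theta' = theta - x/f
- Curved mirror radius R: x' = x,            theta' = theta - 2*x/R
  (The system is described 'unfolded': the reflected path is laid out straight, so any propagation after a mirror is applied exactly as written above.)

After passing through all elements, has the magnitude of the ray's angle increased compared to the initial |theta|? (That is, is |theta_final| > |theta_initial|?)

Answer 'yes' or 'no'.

Initial: x=1.0000 theta=0.4000
After 1 (propagate distance d=12): x=5.8000 theta=0.4000
After 2 (thin lens f=21): x=5.8000 theta=13/105 (≈0.1238)
After 3 (propagate distance d=28): x=139/15 (≈9.2667) theta=13/105 (≈0.1238)
After 4 (thin lens f=-16): x=139/15 (≈9.2667) theta=1181/1680 (≈0.7030)
After 5 (propagate distance d=28): x=28.9500 theta=1181/1680 (≈0.7030)
After 6 (thin lens f=60): x=28.9500 theta=463/2100 (≈0.2205)
After 7 (propagate distance d=32 (to screen)): x=75611/2100 (≈36.0052) theta=463/2100 (≈0.2205)
|theta_initial|=0.4000 |theta_final|=463/2100 (≈0.2205) -> not increased

Answer: no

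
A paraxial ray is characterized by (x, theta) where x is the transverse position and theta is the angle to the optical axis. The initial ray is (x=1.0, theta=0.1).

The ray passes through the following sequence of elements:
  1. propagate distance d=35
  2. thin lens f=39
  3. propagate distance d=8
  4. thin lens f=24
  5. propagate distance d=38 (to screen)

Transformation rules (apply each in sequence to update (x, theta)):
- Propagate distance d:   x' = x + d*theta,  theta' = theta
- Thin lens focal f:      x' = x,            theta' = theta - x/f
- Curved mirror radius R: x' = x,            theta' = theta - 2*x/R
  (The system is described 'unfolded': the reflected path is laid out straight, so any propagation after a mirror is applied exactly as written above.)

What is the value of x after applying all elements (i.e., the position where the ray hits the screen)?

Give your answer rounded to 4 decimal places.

Initial: x=1.0000 theta=0.1000
After 1 (propagate distance d=35): x=4.5000 theta=0.1000
After 2 (thin lens f=39): x=4.5000 theta=-1/65 (≈-0.0154)
After 3 (propagate distance d=8): x=569/130 (≈4.3769) theta=-1/65 (≈-0.0154)
After 4 (thin lens f=24): x=569/130 (≈4.3769) theta=-617/3120 (≈-0.1978)
After 5 (propagate distance d=38 (to screen)): x=-979/312 (≈-3.1378) theta=-617/3120 (≈-0.1978)
Rounded to 4 decimal places: x = -3.1378

Answer: -3.1378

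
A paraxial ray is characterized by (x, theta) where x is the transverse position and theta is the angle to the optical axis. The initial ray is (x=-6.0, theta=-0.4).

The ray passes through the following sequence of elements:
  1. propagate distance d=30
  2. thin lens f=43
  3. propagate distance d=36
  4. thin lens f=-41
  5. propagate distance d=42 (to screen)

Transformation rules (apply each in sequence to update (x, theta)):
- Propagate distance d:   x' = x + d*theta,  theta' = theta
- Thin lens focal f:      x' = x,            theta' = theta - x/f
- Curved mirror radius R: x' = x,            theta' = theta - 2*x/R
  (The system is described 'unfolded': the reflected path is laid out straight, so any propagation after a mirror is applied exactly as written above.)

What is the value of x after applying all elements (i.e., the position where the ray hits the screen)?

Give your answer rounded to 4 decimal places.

Answer: -34.3018

Derivation:
Initial: x=-6.0000 theta=-0.4000
After 1 (propagate distance d=30): x=-18.0000 theta=-0.4000
After 2 (thin lens f=43): x=-18.0000 theta=4/215 (≈0.0186)
After 3 (propagate distance d=36): x=-3726/215 (≈-17.3302) theta=4/215 (≈0.0186)
After 4 (thin lens f=-41): x=-3726/215 (≈-17.3302) theta=-3562/8815 (≈-0.4041)
After 5 (propagate distance d=42 (to screen)): x=-60474/1763 (≈-34.3018) theta=-3562/8815 (≈-0.4041)
Rounded to 4 decimal places: x = -34.3018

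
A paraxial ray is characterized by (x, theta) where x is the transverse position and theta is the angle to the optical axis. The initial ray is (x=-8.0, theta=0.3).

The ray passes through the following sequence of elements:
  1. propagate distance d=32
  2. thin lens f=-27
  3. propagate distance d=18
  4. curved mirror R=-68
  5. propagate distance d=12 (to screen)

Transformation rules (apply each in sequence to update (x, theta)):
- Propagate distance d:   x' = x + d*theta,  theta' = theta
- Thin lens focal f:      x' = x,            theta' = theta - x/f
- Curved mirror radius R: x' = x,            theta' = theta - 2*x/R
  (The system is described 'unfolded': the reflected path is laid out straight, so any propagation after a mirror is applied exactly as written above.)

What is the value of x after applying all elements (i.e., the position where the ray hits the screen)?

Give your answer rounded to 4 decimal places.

Initial: x=-8.0000 theta=0.3000
After 1 (propagate distance d=32): x=1.6000 theta=0.3000
After 2 (thin lens f=-27): x=1.6000 theta=97/270 (≈0.3593)
After 3 (propagate distance d=18): x=121/15 (≈8.0667) theta=97/270 (≈0.3593)
After 4 (curved mirror R=-68): x=121/15 (≈8.0667) theta=1369/2295 (≈0.5965)
After 5 (propagate distance d=12 (to screen)): x=11647/765 (≈15.2248) theta=1369/2295 (≈0.5965)
Rounded to 4 decimal places: x = 15.2248

Answer: 15.2248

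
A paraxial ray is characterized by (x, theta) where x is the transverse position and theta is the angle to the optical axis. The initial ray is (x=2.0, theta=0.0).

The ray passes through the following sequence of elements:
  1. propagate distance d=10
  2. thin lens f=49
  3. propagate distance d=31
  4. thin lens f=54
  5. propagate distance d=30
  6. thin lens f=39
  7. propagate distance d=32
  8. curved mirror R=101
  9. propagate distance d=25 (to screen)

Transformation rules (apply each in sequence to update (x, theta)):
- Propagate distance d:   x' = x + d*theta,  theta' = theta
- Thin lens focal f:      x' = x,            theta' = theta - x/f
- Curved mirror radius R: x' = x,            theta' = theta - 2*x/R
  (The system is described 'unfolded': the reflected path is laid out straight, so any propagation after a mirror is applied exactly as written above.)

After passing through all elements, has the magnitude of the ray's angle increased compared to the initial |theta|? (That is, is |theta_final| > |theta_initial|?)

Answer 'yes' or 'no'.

Initial: x=2.0000 theta=0.0000
After 1 (propagate distance d=10): x=2.0000 theta=0.0000
After 2 (thin lens f=49): x=2.0000 theta=-2/49 (≈-0.0408)
After 3 (propagate distance d=31): x=36/49 (≈0.7347) theta=-2/49 (≈-0.0408)
After 4 (thin lens f=54): x=36/49 (≈0.7347) theta=-8/147 (≈-0.0544)
After 5 (propagate distance d=30): x=-44/49 (≈-0.8980) theta=-8/147 (≈-0.0544)
After 6 (thin lens f=39): x=-44/49 (≈-0.8980) theta=-20/637 (≈-0.0314)
After 7 (propagate distance d=32): x=-1212/637 (≈-1.9027) theta=-20/637 (≈-0.0314)
After 8 (curved mirror R=101): x=-1212/637 (≈-1.9027) theta=4/637 (≈0.0063)
After 9 (propagate distance d=25 (to screen)): x=-1112/637 (≈-1.7457) theta=4/637 (≈0.0063)
|theta_initial|=0.0000 |theta_final|=4/637 (≈0.0063) -> increased

Answer: yes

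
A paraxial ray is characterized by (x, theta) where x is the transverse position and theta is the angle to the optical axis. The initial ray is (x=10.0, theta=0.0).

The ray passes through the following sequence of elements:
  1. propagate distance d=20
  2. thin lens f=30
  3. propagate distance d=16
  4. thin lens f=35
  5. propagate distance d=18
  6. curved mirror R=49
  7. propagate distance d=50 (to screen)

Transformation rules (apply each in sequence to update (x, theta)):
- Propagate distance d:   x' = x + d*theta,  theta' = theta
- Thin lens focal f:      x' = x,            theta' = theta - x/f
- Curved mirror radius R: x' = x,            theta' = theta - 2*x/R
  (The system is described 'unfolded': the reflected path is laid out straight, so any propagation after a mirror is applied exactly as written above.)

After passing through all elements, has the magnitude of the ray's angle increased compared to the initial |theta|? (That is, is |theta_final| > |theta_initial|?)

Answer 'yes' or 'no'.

Initial: x=10.0000 theta=0.0000
After 1 (propagate distance d=20): x=10.0000 theta=0.0000
After 2 (thin lens f=30): x=10.0000 theta=-1/3 (≈-0.3333)
After 3 (propagate distance d=16): x=14/3 (≈4.6667) theta=-1/3 (≈-0.3333)
After 4 (thin lens f=35): x=14/3 (≈4.6667) theta=-7/15 (≈-0.4667)
After 5 (propagate distance d=18): x=-56/15 (≈-3.7333) theta=-7/15 (≈-0.4667)
After 6 (curved mirror R=49): x=-56/15 (≈-3.7333) theta=-11/35 (≈-0.3143)
After 7 (propagate distance d=50 (to screen)): x=-2042/105 (≈-19.4476) theta=-11/35 (≈-0.3143)
|theta_initial|=0.0000 |theta_final|=11/35 (≈0.3143) -> increased

Answer: yes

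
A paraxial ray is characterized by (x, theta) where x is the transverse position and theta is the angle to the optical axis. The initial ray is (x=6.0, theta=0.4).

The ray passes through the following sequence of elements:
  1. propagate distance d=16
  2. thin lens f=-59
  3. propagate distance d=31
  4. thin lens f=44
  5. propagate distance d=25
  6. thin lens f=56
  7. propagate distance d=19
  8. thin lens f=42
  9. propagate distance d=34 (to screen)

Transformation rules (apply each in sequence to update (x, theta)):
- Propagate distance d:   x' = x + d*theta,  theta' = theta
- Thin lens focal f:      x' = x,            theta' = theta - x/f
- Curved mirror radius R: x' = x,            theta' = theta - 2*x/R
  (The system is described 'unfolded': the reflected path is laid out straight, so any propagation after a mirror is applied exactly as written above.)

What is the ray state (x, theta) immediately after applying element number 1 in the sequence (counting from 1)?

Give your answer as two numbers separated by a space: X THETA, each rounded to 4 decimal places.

Answer: 12.4000 0.4000

Derivation:
Initial: x=6.0000 theta=0.4000
After 1 (propagate distance d=16): x=12.4000 theta=0.4000
Rounded to 4 decimal places: x = 12.4000, theta = 0.4000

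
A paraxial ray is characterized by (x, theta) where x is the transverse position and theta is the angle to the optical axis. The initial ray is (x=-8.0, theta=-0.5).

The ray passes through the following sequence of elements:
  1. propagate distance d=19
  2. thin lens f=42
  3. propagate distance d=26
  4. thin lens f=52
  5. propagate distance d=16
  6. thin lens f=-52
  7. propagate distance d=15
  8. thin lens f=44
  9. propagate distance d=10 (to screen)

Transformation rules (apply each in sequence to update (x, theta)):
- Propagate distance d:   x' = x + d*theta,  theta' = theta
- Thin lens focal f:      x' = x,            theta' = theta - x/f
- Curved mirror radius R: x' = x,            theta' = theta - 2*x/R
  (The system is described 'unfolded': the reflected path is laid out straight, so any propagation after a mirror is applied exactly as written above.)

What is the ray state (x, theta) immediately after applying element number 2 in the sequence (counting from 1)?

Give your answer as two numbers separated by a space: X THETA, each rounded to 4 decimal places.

Answer: -17.5000 -0.0833

Derivation:
Initial: x=-8.0000 theta=-0.5000
After 1 (propagate distance d=19): x=-17.5000 theta=-0.5000
After 2 (thin lens f=42): x=-17.5000 theta=-1/12 (≈-0.0833)
Rounded to 4 decimal places: x = -17.5000, theta = -0.0833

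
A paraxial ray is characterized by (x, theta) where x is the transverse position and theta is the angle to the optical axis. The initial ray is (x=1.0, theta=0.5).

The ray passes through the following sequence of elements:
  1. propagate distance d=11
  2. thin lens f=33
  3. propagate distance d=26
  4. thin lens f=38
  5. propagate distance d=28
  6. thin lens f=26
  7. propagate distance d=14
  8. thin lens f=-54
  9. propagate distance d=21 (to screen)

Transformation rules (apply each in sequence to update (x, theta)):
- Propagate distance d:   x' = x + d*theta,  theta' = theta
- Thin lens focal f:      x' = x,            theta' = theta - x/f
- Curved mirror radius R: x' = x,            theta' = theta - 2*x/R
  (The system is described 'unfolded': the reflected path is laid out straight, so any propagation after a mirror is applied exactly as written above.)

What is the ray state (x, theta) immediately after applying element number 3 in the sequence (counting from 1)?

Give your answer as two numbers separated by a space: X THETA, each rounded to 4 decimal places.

Answer: 14.3788 0.3030

Derivation:
Initial: x=1.0000 theta=0.5000
After 1 (propagate distance d=11): x=6.5000 theta=0.5000
After 2 (thin lens f=33): x=6.5000 theta=10/33 (≈0.3030)
After 3 (propagate distance d=26): x=949/66 (≈14.3788) theta=10/33 (≈0.3030)
Rounded to 4 decimal places: x = 14.3788, theta = 0.3030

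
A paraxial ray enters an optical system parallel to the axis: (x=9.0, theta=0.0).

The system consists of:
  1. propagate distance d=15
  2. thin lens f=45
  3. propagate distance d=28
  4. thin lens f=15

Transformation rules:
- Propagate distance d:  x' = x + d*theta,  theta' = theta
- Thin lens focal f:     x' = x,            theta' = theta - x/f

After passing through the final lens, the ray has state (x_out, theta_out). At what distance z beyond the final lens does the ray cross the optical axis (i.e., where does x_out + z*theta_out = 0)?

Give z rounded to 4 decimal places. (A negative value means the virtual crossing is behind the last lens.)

Answer: 7.9688

Derivation:
Initial: x=9.0000 theta=0.0000
After 1 (propagate distance d=15): x=9.0000 theta=0.0000
After 2 (thin lens f=45): x=9.0000 theta=-0.2000
After 3 (propagate distance d=28): x=3.4000 theta=-0.2000
After 4 (thin lens f=15): x=3.4000 theta=-32/75 (≈-0.4267)
z_focus = -x_out/theta_out = -(3.4000)/(-32/75) = 255/32 ≈ 7.9688
Rounded to 4 decimal places: z = 7.9688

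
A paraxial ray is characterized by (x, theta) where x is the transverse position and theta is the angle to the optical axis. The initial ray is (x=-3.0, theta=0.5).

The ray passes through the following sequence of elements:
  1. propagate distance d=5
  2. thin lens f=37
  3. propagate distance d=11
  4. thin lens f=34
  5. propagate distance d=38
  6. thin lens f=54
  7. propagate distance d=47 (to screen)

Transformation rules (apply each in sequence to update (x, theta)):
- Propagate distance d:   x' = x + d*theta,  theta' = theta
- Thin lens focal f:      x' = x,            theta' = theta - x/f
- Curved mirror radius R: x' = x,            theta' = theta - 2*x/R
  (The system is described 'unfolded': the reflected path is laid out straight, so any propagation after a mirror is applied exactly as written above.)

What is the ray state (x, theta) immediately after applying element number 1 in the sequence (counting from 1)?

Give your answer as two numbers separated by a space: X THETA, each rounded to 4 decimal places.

Answer: -0.5000 0.5000

Derivation:
Initial: x=-3.0000 theta=0.5000
After 1 (propagate distance d=5): x=-0.5000 theta=0.5000
Rounded to 4 decimal places: x = -0.5000, theta = 0.5000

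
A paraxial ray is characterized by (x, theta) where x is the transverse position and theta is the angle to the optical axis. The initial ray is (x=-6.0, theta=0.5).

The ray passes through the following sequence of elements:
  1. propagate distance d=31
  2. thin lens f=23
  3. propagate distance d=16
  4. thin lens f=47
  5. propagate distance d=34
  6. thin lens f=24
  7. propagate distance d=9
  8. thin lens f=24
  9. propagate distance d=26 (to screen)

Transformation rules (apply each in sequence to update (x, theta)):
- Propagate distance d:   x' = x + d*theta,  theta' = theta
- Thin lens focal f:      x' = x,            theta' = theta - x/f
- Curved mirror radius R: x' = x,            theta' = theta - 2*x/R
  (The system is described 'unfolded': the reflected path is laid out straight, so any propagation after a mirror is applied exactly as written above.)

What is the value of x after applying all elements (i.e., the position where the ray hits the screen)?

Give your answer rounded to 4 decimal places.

Initial: x=-6.0000 theta=0.5000
After 1 (propagate distance d=31): x=9.5000 theta=0.5000
After 2 (thin lens f=23): x=9.5000 theta=2/23 (≈0.0870)
After 3 (propagate distance d=16): x=501/46 (≈10.8913) theta=2/23 (≈0.0870)
After 4 (thin lens f=47): x=501/46 (≈10.8913) theta=-313/2162 (≈-0.1448)
After 5 (propagate distance d=34): x=12905/2162 (≈5.9690) theta=-313/2162 (≈-0.1448)
After 6 (thin lens f=24): x=12905/2162 (≈5.9690) theta=-20417/51888 (≈-0.3935)
After 7 (propagate distance d=9): x=41989/17296 (≈2.4277) theta=-20417/51888 (≈-0.3935)
After 8 (thin lens f=24): x=41989/17296 (≈2.4277) theta=-205325/415104 (≈-0.4946)
After 9 (propagate distance d=26 (to screen)): x=-2165357/207552 (≈-10.4328) theta=-205325/415104 (≈-0.4946)
Rounded to 4 decimal places: x = -10.4328

Answer: -10.4328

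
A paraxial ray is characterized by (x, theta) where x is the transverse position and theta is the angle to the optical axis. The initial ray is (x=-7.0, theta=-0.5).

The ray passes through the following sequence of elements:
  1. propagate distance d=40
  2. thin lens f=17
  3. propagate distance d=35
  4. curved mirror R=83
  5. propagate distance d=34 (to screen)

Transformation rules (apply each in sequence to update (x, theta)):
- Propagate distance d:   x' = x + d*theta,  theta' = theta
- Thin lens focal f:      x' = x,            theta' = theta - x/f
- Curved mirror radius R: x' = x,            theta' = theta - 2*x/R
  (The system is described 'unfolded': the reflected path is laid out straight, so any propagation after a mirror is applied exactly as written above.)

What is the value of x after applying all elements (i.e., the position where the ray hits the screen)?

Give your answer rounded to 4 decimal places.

Initial: x=-7.0000 theta=-0.5000
After 1 (propagate distance d=40): x=-27.0000 theta=-0.5000
After 2 (thin lens f=17): x=-27.0000 theta=37/34 (≈1.0882)
After 3 (propagate distance d=35): x=377/34 (≈11.0882) theta=37/34 (≈1.0882)
After 4 (curved mirror R=83): x=377/34 (≈11.0882) theta=2317/2822 (≈0.8210)
After 5 (propagate distance d=34 (to screen)): x=110069/2822 (≈39.0039) theta=2317/2822 (≈0.8210)
Rounded to 4 decimal places: x = 39.0039

Answer: 39.0039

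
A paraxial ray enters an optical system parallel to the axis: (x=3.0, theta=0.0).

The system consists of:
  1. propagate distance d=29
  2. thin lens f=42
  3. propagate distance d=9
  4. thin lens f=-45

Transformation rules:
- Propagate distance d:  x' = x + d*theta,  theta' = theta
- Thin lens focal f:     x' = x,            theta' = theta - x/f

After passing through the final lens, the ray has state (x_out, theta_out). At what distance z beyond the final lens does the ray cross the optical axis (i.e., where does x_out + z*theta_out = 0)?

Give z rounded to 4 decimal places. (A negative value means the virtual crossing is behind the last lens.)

Answer: 123.7500

Derivation:
Initial: x=3.0000 theta=0.0000
After 1 (propagate distance d=29): x=3.0000 theta=0.0000
After 2 (thin lens f=42): x=3.0000 theta=-1/14 (≈-0.0714)
After 3 (propagate distance d=9): x=33/14 (≈2.3571) theta=-1/14 (≈-0.0714)
After 4 (thin lens f=-45): x=33/14 (≈2.3571) theta=-2/105 (≈-0.0190)
z_focus = -x_out/theta_out = -(33/14)/(-2/105) = 123.7500
Rounded to 4 decimal places: z = 123.7500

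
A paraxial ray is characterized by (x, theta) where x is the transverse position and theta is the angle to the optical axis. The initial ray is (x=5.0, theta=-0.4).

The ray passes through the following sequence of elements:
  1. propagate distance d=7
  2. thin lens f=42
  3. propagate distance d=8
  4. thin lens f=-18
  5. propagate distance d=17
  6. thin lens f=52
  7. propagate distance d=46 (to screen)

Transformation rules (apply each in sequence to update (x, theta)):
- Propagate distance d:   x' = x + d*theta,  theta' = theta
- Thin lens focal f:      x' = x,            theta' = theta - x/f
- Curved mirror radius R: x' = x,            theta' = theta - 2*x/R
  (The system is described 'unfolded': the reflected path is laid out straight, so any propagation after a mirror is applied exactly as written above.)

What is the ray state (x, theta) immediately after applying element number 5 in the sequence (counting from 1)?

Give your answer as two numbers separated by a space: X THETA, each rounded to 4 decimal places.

Answer: -10.4497 -0.5312

Derivation:
Initial: x=5.0000 theta=-0.4000
After 1 (propagate distance d=7): x=2.2000 theta=-0.4000
After 2 (thin lens f=42): x=2.2000 theta=-19/42 (≈-0.4524)
After 3 (propagate distance d=8): x=-149/105 (≈-1.4190) theta=-19/42 (≈-0.4524)
After 4 (thin lens f=-18): x=-149/105 (≈-1.4190) theta=-502/945 (≈-0.5312)
After 5 (propagate distance d=17): x=-1975/189 (≈-10.4497) theta=-502/945 (≈-0.5312)
Rounded to 4 decimal places: x = -10.4497, theta = -0.5312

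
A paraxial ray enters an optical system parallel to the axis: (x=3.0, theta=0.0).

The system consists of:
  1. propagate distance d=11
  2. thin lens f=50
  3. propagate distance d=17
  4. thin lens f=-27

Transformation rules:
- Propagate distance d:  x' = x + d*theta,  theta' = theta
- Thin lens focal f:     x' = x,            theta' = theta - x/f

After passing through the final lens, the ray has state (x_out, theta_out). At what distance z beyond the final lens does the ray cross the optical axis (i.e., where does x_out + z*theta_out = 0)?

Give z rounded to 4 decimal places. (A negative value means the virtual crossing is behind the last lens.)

Initial: x=3.0000 theta=0.0000
After 1 (propagate distance d=11): x=3.0000 theta=0.0000
After 2 (thin lens f=50): x=3.0000 theta=-0.0600
After 3 (propagate distance d=17): x=1.9800 theta=-0.0600
After 4 (thin lens f=-27): x=1.9800 theta=1/75 (≈0.0133)
z_focus = -x_out/theta_out = -(1.9800)/(1/75) = -148.5000
Rounded to 4 decimal places: z = -148.5000

Answer: -148.5000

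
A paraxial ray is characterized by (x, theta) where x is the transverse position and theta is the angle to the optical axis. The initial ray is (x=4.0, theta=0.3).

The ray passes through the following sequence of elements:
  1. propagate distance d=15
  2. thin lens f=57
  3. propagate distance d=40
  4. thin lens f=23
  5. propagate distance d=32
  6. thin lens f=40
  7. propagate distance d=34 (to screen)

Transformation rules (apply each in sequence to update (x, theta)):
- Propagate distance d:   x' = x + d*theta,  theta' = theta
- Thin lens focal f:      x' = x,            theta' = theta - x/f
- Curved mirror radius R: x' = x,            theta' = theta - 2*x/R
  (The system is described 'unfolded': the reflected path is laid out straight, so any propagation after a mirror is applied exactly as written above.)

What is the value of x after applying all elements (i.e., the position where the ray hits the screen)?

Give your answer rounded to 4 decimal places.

Answer: -16.4858

Derivation:
Initial: x=4.0000 theta=0.3000
After 1 (propagate distance d=15): x=8.5000 theta=0.3000
After 2 (thin lens f=57): x=8.5000 theta=43/285 (≈0.1509)
After 3 (propagate distance d=40): x=1657/114 (≈14.5351) theta=43/285 (≈0.1509)
After 4 (thin lens f=23): x=1657/114 (≈14.5351) theta=-6307/13110 (≈-0.4811)
After 5 (propagate distance d=32): x=-11269/13110 (≈-0.8596) theta=-6307/13110 (≈-0.4811)
After 6 (thin lens f=40): x=-11269/13110 (≈-0.8596) theta=-80337/174800 (≈-0.4596)
After 7 (propagate distance d=34 (to screen)): x=-4322567/262200 (≈-16.4858) theta=-80337/174800 (≈-0.4596)
Rounded to 4 decimal places: x = -16.4858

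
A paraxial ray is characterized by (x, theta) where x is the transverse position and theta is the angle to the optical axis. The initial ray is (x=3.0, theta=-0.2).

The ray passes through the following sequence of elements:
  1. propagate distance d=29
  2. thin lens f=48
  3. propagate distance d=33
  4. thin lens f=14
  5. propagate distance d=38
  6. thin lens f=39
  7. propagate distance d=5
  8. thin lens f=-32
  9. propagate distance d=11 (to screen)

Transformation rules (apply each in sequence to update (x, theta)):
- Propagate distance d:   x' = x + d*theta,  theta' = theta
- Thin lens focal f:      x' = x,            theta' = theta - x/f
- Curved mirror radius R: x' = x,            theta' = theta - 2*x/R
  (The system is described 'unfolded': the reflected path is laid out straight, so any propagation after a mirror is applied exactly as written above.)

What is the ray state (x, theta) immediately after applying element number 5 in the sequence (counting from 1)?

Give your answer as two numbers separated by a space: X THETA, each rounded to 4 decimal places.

Initial: x=3.0000 theta=-0.2000
After 1 (propagate distance d=29): x=-2.8000 theta=-0.2000
After 2 (thin lens f=48): x=-2.8000 theta=-17/120 (≈-0.1417)
After 3 (propagate distance d=33): x=-7.4750 theta=-17/120 (≈-0.1417)
After 4 (thin lens f=14): x=-7.4750 theta=659/1680 (≈0.3923)
After 5 (propagate distance d=38): x=3121/420 (≈7.4310) theta=659/1680 (≈0.3923)
Rounded to 4 decimal places: x = 7.4310, theta = 0.3923

Answer: 7.4310 0.3923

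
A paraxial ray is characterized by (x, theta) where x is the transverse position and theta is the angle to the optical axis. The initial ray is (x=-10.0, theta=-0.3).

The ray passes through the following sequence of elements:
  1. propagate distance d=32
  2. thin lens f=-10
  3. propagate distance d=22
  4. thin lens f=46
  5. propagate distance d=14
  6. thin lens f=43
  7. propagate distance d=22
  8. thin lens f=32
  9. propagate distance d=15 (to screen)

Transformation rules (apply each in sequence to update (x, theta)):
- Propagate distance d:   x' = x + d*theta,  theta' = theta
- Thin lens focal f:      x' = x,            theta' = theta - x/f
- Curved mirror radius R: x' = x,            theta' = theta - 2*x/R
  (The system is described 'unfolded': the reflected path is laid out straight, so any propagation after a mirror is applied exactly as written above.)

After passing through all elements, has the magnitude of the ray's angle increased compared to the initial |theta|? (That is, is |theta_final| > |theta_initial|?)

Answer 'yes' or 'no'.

Initial: x=-10.0000 theta=-0.3000
After 1 (propagate distance d=32): x=-19.6000 theta=-0.3000
After 2 (thin lens f=-10): x=-19.6000 theta=-2.2600
After 3 (propagate distance d=22): x=-69.3200 theta=-2.2600
After 4 (thin lens f=46): x=-69.3200 theta=-433/575 (≈-0.7530)
After 5 (propagate distance d=14): x=-45921/575 (≈-79.8626) theta=-433/575 (≈-0.7530)
After 6 (thin lens f=43): x=-45921/575 (≈-79.8626) theta=27302/24725 (≈1.1042)
After 7 (propagate distance d=22): x=-1373959/24725 (≈-55.5696) theta=27302/24725 (≈1.1042)
After 8 (thin lens f=32): x=-1373959/24725 (≈-55.5696) theta=2247623/791200 (≈2.8408)
After 9 (propagate distance d=15 (to screen)): x=-10252343/791200 (≈-12.9580) theta=2247623/791200 (≈2.8408)
|theta_initial|=0.3000 |theta_final|=2247623/791200 (≈2.8408) -> increased

Answer: yes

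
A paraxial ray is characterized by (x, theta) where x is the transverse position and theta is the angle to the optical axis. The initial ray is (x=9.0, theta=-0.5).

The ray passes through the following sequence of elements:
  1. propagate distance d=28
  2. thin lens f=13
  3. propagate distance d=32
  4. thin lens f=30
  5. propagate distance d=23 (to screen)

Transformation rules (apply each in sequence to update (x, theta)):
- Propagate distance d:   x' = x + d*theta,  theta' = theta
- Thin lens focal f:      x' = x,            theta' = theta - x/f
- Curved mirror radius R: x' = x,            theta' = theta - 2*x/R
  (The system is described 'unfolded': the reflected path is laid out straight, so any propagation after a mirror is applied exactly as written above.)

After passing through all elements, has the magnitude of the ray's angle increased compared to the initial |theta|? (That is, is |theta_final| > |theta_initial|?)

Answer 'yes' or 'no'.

Initial: x=9.0000 theta=-0.5000
After 1 (propagate distance d=28): x=-5.0000 theta=-0.5000
After 2 (thin lens f=13): x=-5.0000 theta=-3/26 (≈-0.1154)
After 3 (propagate distance d=32): x=-113/13 (≈-8.6923) theta=-3/26 (≈-0.1154)
After 4 (thin lens f=30): x=-113/13 (≈-8.6923) theta=34/195 (≈0.1744)
After 5 (propagate distance d=23 (to screen)): x=-913/195 (≈-4.6821) theta=34/195 (≈0.1744)
|theta_initial|=0.5000 |theta_final|=34/195 (≈0.1744) -> not increased

Answer: no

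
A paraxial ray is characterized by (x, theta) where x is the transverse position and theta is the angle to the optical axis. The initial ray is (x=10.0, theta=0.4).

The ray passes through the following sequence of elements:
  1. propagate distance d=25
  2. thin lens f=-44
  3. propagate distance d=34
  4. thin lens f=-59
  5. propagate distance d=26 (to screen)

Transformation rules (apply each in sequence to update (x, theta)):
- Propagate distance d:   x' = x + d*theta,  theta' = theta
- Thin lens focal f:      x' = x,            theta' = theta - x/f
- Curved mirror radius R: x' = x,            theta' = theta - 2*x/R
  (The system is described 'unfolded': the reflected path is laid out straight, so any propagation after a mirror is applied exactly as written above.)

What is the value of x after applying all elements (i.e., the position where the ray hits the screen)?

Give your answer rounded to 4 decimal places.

Initial: x=10.0000 theta=0.4000
After 1 (propagate distance d=25): x=20.0000 theta=0.4000
After 2 (thin lens f=-44): x=20.0000 theta=47/55 (≈0.8545)
After 3 (propagate distance d=34): x=2698/55 (≈49.0545) theta=47/55 (≈0.8545)
After 4 (thin lens f=-59): x=2698/55 (≈49.0545) theta=5471/3245 (≈1.6860)
After 5 (propagate distance d=26 (to screen)): x=301428/3245 (≈92.8900) theta=5471/3245 (≈1.6860)
Rounded to 4 decimal places: x = 92.8900

Answer: 92.8900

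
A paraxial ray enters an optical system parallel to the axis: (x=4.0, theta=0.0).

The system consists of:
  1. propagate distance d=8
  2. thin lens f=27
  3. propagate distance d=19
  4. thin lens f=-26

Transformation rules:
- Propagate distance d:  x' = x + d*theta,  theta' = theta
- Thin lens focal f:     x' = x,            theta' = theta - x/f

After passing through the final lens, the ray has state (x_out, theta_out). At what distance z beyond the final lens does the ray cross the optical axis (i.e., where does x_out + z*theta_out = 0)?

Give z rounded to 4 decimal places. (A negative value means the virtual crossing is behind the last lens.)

Answer: 11.5556

Derivation:
Initial: x=4.0000 theta=0.0000
After 1 (propagate distance d=8): x=4.0000 theta=0.0000
After 2 (thin lens f=27): x=4.0000 theta=-4/27 (≈-0.1481)
After 3 (propagate distance d=19): x=32/27 (≈1.1852) theta=-4/27 (≈-0.1481)
After 4 (thin lens f=-26): x=32/27 (≈1.1852) theta=-4/39 (≈-0.1026)
z_focus = -x_out/theta_out = -(32/27)/(-4/39) = 104/9 ≈ 11.5556
Rounded to 4 decimal places: z = 11.5556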